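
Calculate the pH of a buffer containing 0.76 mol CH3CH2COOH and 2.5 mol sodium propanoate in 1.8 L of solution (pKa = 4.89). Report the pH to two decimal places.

pH = pKa + log([A⁻]/[HA]) = 4.89 + log(2.5/0.76)
pH = 4.89 + (+0.517) = 5.41

pH = 5.41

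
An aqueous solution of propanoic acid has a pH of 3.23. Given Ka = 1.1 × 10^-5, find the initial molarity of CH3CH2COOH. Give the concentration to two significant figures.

[H+] = 10^(-3.23) = 5.89 × 10^-4 M = x
Ka = x²/(C₀ − x) ⇒ C₀ = x + x²/Ka
C₀ = 5.89 × 10^-4 + (5.89 × 10^-4)²/(1.1 × 10^-5) = 3.21 × 10^-2 M

C₀ = 3.2 × 10^-2 M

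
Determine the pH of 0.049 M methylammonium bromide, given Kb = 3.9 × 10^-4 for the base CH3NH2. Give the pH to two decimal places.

CH3NH3+ is the conjugate acid of the weak base CH3NH2.
Ka = Kw/Kb = 1.0×10^-14 / 3.9 × 10^-4 = 2.56 × 10^-11
Ka = x²/(0.049 − x) = 2.56 × 10^-11
Since Ka ≪ C₀, x ≈ √(Ka·C₀) = 1.12 × 10^-6 M.
pH = −log(1.12 × 10^-6) = 5.95

pH = 5.95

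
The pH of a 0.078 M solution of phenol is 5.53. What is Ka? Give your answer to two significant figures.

Ka = 1.1 × 10^-10

[H+] = 10^(-5.53) = 2.95 × 10^-6 M
At equilibrium [HA] = 0.078 − 2.95 × 10^-6 = 7.80 × 10^-2 M
Ka = [H+][A-]/[HA] = (2.95 × 10^-6)² / 7.80 × 10^-2 = 1.1 × 10^-10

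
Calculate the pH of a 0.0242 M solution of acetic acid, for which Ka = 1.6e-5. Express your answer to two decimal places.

CH3COOH ⇌ CH3COO- + H+
Ka = x²/(0.0242 − x) = 1.6 × 10^-5
Assume x ≪ 0.0242: x ≈ √(1.6 × 10^-5 × 0.0242) = 6.22 × 10^-4 M
Check: 2.6% ionized — well under 5%, approximation valid.
pH = −log[H+] = −log(6.22 × 10^-4) = 3.21

pH = 3.21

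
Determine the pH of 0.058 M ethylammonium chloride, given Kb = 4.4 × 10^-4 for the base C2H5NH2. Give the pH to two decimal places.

C2H5NH3+ is the conjugate acid of the weak base C2H5NH2.
Ka = Kw/Kb = 1.0×10^-14 / 4.4 × 10^-4 = 2.27 × 10^-11
Let x = [H+] at equilibrium. Ka = x²/(0.058 − x).
Neglecting x in the denominator: x = √(2.27 × 10^-11 × 0.058) = 1.15 × 10^-6 M
pH = −log(1.15 × 10^-6) = 5.94

pH = 5.94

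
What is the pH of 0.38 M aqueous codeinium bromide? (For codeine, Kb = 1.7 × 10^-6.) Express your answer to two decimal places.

pH = 4.33

C18H22NO3+ is the conjugate acid of the weak base C18H21NO3.
Ka = Kw/Kb = 1.0×10^-14 / 1.7 × 10^-6 = 5.88 × 10^-9
Ka = x²/(0.38 − x) = 5.88 × 10^-9
Since Ka ≪ C₀, x ≈ √(Ka·C₀) = 4.73 × 10^-5 M.
pH = −log(4.73 × 10^-5) = 4.33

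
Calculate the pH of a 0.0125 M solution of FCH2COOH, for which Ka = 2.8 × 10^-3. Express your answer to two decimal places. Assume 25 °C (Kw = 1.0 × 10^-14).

FCH2COOH ⇌ FCH2COO- + H+
From the ICE table, Ka = [H+]²/(0.0125 − [H+]) = 2.8 × 10^-3.
Here C₀/Ka ≈ 4.46, so the small-[H+] approximation fails. Use the quadratic:
[H+] = [−0.0028 + √(0.0028² + 0.00014)]/2 = 4.68 × 10^-3 M
pH = −log[H+] = −log(4.68 × 10^-3) = 2.33

pH = 2.33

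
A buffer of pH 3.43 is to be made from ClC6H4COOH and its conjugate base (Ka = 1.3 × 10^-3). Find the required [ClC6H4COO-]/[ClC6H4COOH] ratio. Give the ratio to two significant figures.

ratio = 3.5

pKa = -log(1.3 × 10^-3) = 2.886
pH = pKa + log(r) ⇒ log(r) = 3.43 − 2.886 = +0.544
r = [ClC6H4COO-]/[ClC6H4COOH] = 10^(+0.544) = 3.5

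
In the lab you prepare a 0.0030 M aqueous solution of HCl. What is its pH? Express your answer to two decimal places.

HCl is a strong acid and dissociates completely, so [H+] = 0.0030 M.
pH = -log(0.003) = 2.52

pH = 2.52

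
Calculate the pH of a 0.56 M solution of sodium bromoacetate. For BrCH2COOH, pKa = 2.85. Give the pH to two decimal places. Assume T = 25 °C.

BrCH2COO- is the conjugate base of the weak acid BrCH2COOH.
Ka = 10^(−2.85) = 1.41 × 10^-3
Kb = Kw/Ka = 1.0×10^-14 / 1.41 × 10^-3 = 7.09 × 10^-12
From the ICE table, Kb = [OH-]²/(0.56 − [OH-]) = 7.09 × 10^-12.
Since Kb ≪ C₀, [OH-] ≈ √(Kb·C₀) = 1.99 × 10^-6 M.
Check: 0.00036% ionized — well under 5%, approximation valid.
pOH = 5.70, so pH = 14.00 − pOH = 8.30

pH = 8.30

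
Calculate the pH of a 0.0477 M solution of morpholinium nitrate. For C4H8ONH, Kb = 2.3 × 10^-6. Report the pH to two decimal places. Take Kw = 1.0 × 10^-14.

pH = 4.84

C4H8ONH2+ is the conjugate acid of the weak base C4H8ONH.
Ka = Kw/Kb = 1.0×10^-14 / 2.3 × 10^-6 = 4.35 × 10^-9
From the ICE table, Ka = [H+]²/(0.0477 − [H+]) = 4.35 × 10^-9.
Neglecting [H+] in the denominator: [H+] = √(4.35 × 10^-9 × 0.0477) = 1.44 × 10^-5 M
([H+]/C₀ = 0.03% < 5%, so the approximation holds.)
pH = −log(1.44 × 10^-5) = 4.84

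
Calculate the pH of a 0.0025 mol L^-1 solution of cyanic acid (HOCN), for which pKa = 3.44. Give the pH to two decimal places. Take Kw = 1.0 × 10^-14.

HOCN ⇌ OCN- + H+
Ka = 10^(−3.44) = 3.63 × 10^-4
Let x = [H+] at equilibrium. Ka = x²/(0.0025 − x).
The 5% rule fails; solving x² + Ka·x − Ka·C₀ = 0 exactly:
x = (−Ka + √(Ka² + 4·Ka·C₀))/2 = 7.88 × 10^-4 M
pH = −log[H+] = −log(7.88 × 10^-4) = 3.10

pH = 3.10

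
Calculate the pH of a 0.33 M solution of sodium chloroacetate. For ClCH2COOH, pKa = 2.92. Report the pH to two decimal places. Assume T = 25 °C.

pH = 8.22

ClCH2COO- is the conjugate base of the weak acid ClCH2COOH.
Ka = 10^(−2.92) = 1.20 × 10^-3
Kb = Kw/Ka = 1.0×10^-14 / 1.20 × 10^-3 = 8.33 × 10^-12
Kb = x²/(0.33 − x) = 8.33 × 10^-12
Assume x ≪ 0.33: x ≈ √(8.33 × 10^-12 × 0.33) = 1.66 × 10^-6 M
pOH = −log(1.66 × 10^-6) = 5.78; pH = 14.00 − 5.78 = 8.22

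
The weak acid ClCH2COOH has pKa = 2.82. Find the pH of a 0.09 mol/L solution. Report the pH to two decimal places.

pH = 1.96

ClCH2COOH ⇌ ClCH2COO- + H+
Ka = 10^(−2.82) = 1.51 × 10^-3
Let x = [H+] at equilibrium. Ka = x²/(0.09 − x).
The 5% rule fails; solving x² + Ka·x − Ka·C₀ = 0 exactly:
x = (−Ka + √(Ka² + 4·Ka·C₀))/2 = 1.09 × 10^-2 M
pH = −log(1.09 × 10^-2) = 1.96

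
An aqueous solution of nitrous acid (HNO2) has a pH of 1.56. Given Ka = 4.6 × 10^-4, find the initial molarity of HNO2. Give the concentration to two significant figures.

[H+] = 10^(-1.56) = 2.75 × 10^-2 M = x
Ka = x²/(C₀ − x) ⇒ C₀ = x + x²/Ka
C₀ = 2.75 × 10^-2 + (2.75 × 10^-2)²/(4.6 × 10^-4) = 1.67 M

C₀ = 1.7 M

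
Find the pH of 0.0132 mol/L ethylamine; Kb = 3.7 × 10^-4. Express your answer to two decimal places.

C2H5NH2 + H2O ⇌ C2H5NH3+ + OH-
Kb = [OH-]²/(0.0132 − [OH-]) = 3.7 × 10^-4
[OH-] is not negligible relative to C₀; solve [OH-]² + 0.00037·[OH-] − 4.88e-06 = 0.
[OH-] = (−Kb + √(Kb² + 4·Kb·C₀))/2 = 2.03 × 10^-3 M
pOH = −log(2.03 × 10^-3) = 2.69; pH = 14.00 − 2.69 = 11.31

pH = 11.31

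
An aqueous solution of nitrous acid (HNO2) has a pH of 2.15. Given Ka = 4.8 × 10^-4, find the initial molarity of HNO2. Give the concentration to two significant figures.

[H+] = 10^(-2.15) = 7.08 × 10^-3 M = x
Ka = x²/(C₀ − x) ⇒ C₀ = x + x²/Ka
C₀ = 7.08 × 10^-3 + (7.08 × 10^-3)²/(4.8 × 10^-4) = 1.12 × 10^-1 M

C₀ = 1.1 × 10^-1 M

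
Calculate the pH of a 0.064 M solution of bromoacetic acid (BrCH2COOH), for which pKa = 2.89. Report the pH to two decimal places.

BrCH2COOH ⇌ BrCH2COO- + H+
Ka = 10^(−2.89) = 1.29 × 10^-3
Ka = x²/(0.064 − x) = 1.29 × 10^-3
x is not negligible relative to C₀; solve x² + 0.00129·x − 8.26e-05 = 0.
x = (−Ka + √(Ka² + 4·Ka·C₀))/2 = 8.46 × 10^-3 M
pH = −log[H+] = −log(8.46 × 10^-3) = 2.07

pH = 2.07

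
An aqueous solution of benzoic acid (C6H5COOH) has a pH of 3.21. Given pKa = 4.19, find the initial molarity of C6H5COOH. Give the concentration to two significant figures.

[H+] = 10^(-3.21) = 6.17 × 10^-4 M = x
Ka = 10^(−4.19) = 6.46 × 10^-5
Ka = x²/(C₀ − x) ⇒ C₀ = x + x²/Ka
C₀ = 6.17 × 10^-4 + (6.17 × 10^-4)²/(6.46 × 10^-5) = 6.51 × 10^-3 M

C₀ = 6.5 × 10^-3 M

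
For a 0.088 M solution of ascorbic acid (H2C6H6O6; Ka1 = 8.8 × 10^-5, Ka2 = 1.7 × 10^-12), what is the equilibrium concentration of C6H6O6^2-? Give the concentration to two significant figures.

1.7 × 10^-12 M

First ionization gives [H+] ≈ [HC6H6O6-] = 2.78 × 10^-3 M.
Second step: Ka2 = [H+][C6H6O6^2-]/[HC6H6O6-] ≈ [C6H6O6^2-] (since [H+] ≈ [HC6H6O6-]).
So [C6H6O6^2-] ≈ Ka2.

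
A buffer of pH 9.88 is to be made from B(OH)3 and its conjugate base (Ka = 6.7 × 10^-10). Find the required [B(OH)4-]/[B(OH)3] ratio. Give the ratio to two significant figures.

pKa = -log(6.7 × 10^-10) = 9.174
pH = pKa + log(r) ⇒ log(r) = 9.88 − 9.174 = +0.706
r = [B(OH)4-]/[B(OH)3] = 10^(+0.706) = 5.08

ratio = 5.1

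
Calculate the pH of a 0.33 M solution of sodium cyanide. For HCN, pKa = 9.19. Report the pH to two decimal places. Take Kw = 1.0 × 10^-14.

pH = 11.35

CN- is the conjugate base of the weak acid HCN.
Ka = 10^(−9.19) = 6.46 × 10^-10
Kb = Kw/Ka = 1.0×10^-14 / 6.46 × 10^-10 = 1.55 × 10^-5
Kb = [OH-]²/(0.33 − [OH-]) = 1.55 × 10^-5
Neglecting [OH-] in the denominator: [OH-] = √(1.55 × 10^-5 × 0.33) = 2.26 × 10^-3 M
Check: 0.69% ionized — well under 5%, approximation valid.
pOH = −log(2.26 × 10^-3) = 2.65; pH = 14.00 − 2.65 = 11.35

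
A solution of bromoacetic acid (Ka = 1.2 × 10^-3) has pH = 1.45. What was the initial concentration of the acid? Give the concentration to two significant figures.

[H+] = 10^(-1.45) = 3.55 × 10^-2 M = x
Ka = x²/(C₀ − x) ⇒ C₀ = x + x²/Ka
C₀ = 3.55 × 10^-2 + (3.55 × 10^-2)²/(1.2 × 10^-3) = 1.09 M

C₀ = 1.1 M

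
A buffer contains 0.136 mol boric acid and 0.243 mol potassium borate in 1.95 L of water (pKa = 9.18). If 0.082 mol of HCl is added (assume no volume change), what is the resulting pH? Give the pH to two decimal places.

pH = 9.05

After neutralization: n(B(OH)3) = 0.218 mol, n(B(OH)4-) = 0.161 mol.
Henderson–Hasselbalch with mole ratio 0.161/0.218: pH = 9.18 + (-0.132)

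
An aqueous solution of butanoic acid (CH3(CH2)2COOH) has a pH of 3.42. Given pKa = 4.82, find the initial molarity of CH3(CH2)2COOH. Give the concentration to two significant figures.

[H+] = 10^(-3.42) = 3.80 × 10^-4 M = x
Ka = 10^(−4.82) = 1.51 × 10^-5
Ka = x²/(C₀ − x) ⇒ C₀ = x + x²/Ka
C₀ = 3.80 × 10^-4 + (3.80 × 10^-4)²/(1.51 × 10^-5) = 9.94 × 10^-3 M

C₀ = 9.9 × 10^-3 M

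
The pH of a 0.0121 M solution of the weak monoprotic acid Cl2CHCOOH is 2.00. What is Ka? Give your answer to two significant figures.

[H+] = 10^(-2.00) = 1.00 × 10^-2 M
At equilibrium [HA] = 0.0121 − 1.00 × 10^-2 = 2.10 × 10^-3 M
Ka = [H+][A-]/[HA] = (1.00 × 10^-2)² / 2.10 × 10^-3 = 4.8 × 10^-2

Ka = 4.8 × 10^-2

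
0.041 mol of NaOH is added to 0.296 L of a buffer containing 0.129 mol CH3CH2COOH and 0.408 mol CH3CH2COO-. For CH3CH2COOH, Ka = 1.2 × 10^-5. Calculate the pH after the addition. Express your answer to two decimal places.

After neutralization: n(CH3CH2COOH) = 0.088 mol, n(CH3CH2COO-) = 0.449 mol.
pKa = −log(1.2 × 10^-5) = 4.921
pH = pKa + log(n_CH3CH2COO-/n_CH3CH2COOH) = 4.921 + log(0.449/0.088) = 4.921 + (+0.708)

pH = 5.63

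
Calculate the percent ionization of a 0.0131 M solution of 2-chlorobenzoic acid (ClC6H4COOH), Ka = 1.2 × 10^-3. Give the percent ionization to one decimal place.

ClC6H4COOH ⇌ ClC6H4COO- + H+; let x = [H+] at equilibrium.
Solve x² + 0.0012x − 1.57e-05 = 0 → x = 3.41 × 10^-3 M
Fraction ionized = 3.41 × 10^-3 / 0.0131 = 0.2603 → 26.0%

26.0%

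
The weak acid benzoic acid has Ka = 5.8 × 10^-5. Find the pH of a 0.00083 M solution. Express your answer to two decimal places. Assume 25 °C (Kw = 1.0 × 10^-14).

pH = 3.72

C6H5COOH ⇌ C6H5COO- + H+
From the ICE table, Ka = [H+]²/(0.00083 − [H+]) = 5.8 × 10^-5.
[H+] is not negligible relative to C₀; solve [H+]² + 5.8e-05·[H+] − 4.81e-08 = 0.
[H+] = [−5.8e-05 + √(5.8e-05² + 1.93e-07)]/2 = 1.92 × 10^-4 M
pH = −log[H+] = −log(1.92 × 10^-4) = 3.72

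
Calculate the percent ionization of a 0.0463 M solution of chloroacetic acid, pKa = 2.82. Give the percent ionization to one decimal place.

ClCH2COOH ⇌ ClCH2COO- + H+; let x = [H+] at equilibrium.
Ka = 10^(−2.82) = 1.51 × 10^-3
Ka = x²/(C₀ − x); solving the quadratic gives x = 7.64 × 10^-3 M.
% ionization = x/C₀ × 100% = 7.64 × 10^-3/0.0463 × 100% = 16.5%

16.5%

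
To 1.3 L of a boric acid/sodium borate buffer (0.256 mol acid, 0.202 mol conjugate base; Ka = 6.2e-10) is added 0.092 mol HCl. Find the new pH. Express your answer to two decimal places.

Added H+ converts B(OH)4- to B(OH)3: B(OH)3 → 0.348 mol, B(OH)4- → 0.11 mol.
pKa = −log(6.2 × 10^-10) = 9.208
Henderson–Hasselbalch with mole ratio 0.11/0.348: pH = 9.208 + (-0.500)

pH = 8.71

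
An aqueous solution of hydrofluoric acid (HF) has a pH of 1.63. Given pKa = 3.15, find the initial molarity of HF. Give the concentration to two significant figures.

C₀ = 8.0 × 10^-1 M

[H+] = 10^(-1.63) = 2.34 × 10^-2 M = x
Ka = 10^(−3.15) = 7.08 × 10^-4
Ka = x²/(C₀ − x) ⇒ C₀ = x + x²/Ka
C₀ = 2.34 × 10^-2 + (2.34 × 10^-2)²/(7.08 × 10^-4) = 7.97 × 10^-1 M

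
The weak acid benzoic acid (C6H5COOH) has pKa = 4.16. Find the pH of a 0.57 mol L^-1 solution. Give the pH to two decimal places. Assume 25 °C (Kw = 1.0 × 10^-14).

pH = 2.20

C6H5COOH ⇌ C6H5COO- + H+
Ka = 10^(−4.16) = 6.92 × 10^-5
Ka = x²/(0.57 − x) = 6.92 × 10^-5
Neglecting x in the denominator: x = √(6.92 × 10^-5 × 0.57) = 6.28 × 10^-3 M
pH = −log(6.28 × 10^-3) = 2.20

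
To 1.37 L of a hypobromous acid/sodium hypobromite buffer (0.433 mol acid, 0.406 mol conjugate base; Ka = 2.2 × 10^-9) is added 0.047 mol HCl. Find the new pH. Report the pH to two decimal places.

pH = 8.53

After neutralization: n(HOBr) = 0.48 mol, n(OBr-) = 0.359 mol.
pKa = −log(2.2 × 10^-9) = 8.658
Henderson–Hasselbalch with mole ratio 0.359/0.48: pH = 8.658 + (-0.126)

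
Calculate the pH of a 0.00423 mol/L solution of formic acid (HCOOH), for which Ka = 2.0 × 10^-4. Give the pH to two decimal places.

pH = 3.08

HCOOH ⇌ HCOO- + H+
Ka = x²/(0.00423 − x) = 2.0 × 10^-4
The 5% rule fails; solving x² + Ka·x − Ka·C₀ = 0 exactly:
x = (−Ka + √(Ka² + 4·Ka·C₀))/2 = 8.25 × 10^-4 M
pH = −log[H+] = −log(8.25 × 10^-4) = 3.08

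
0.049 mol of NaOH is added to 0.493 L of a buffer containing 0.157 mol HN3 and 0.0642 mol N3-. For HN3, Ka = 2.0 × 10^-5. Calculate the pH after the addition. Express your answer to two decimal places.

pH = 4.72

OH- converts HN3 to N3-: HN3 → 0.108 mol, N3- → 0.113 mol.
pKa = −log(2.0 × 10^-5) = 4.699
pH = pKa + log(n_N3-/n_HN3) = 4.699 + log(0.113/0.108) = 4.699 + (+0.020)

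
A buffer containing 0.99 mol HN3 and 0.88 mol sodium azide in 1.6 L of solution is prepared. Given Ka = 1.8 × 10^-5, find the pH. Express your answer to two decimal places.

pKa = −log(1.8 × 10^-5) = 4.745
Using pH = pKa + log([base]/[acid]) with [base]/[acid] = 0.88/0.99:
pH = 4.745 + (-0.051) = 4.69

pH = 4.69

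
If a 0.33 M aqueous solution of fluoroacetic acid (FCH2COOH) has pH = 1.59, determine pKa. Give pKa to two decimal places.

[H+] = 10^(-1.59) = 2.57 × 10^-2 M
At equilibrium [HA] = 0.33 − 2.57 × 10^-2 = 3.04 × 10^-1 M
Ka = [H+][A-]/[HA] = (2.57 × 10^-2)² / 3.04 × 10^-1 = 2.17 × 10^-3
pKa = -log(2.17 × 10^-3) = 2.66

pKa = 2.66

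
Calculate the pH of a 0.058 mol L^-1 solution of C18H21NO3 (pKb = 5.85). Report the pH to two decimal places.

C18H21NO3 + H2O ⇌ C18H22NO3+ + OH-
Kb = 10^(−5.85) = 1.41 × 10^-6
Kb = [OH-]²/(0.058 − [OH-]) = 1.41 × 10^-6
Assume [OH-] ≪ 0.058: [OH-] ≈ √(1.41 × 10^-6 × 0.058) = 2.86 × 10^-4 M
Check: 0.49% ionized — well under 5%, approximation valid.
pOH = 3.54, so pH = 14.00 − pOH = 10.46

pH = 10.46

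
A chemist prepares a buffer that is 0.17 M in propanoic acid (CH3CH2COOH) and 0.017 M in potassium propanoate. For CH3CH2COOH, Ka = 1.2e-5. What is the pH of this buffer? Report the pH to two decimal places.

pH = 3.92

pKa = −log(1.2 × 10^-5) = 4.921
Using pH = pKa + log([base]/[acid]) with [base]/[acid] = 0.017/0.17:
pH = 4.921 + (-1.000) = 3.92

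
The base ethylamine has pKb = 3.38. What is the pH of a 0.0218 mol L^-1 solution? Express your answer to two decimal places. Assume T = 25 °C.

pH = 11.45

C2H5NH2 + H2O ⇌ C2H5NH3+ + OH-
Kb = 10^(−3.38) = 4.17 × 10^-4
Kb = x²/(0.0218 − x) = 4.17 × 10^-4
The 5% rule fails; solving x² + Kb·x − Kb·C₀ = 0 exactly:
x = [−0.000417 + √(0.000417² + 3.64e-05)]/2 = 2.81 × 10^-3 M
pOH = −log(2.81 × 10^-3) = 2.55; pH = 14.00 − 2.55 = 11.45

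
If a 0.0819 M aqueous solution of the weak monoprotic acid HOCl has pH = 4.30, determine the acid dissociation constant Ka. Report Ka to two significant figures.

[H+] = 10^(-4.30) = 5.01 × 10^-5 M
At equilibrium [HA] = 0.0819 − 5.01 × 10^-5 = 8.18 × 10^-2 M
Ka = [H+][A-]/[HA] = (5.01 × 10^-5)² / 8.18 × 10^-2 = 3.1 × 10^-8

Ka = 3.1 × 10^-8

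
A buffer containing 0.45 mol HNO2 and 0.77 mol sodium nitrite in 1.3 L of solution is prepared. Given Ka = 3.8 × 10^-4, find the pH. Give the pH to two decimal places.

pKa = −log(3.8 × 10^-4) = 3.420
Using pH = pKa + log([base]/[acid]) with [base]/[acid] = 0.77/0.45:
pH = 3.420 + (+0.233) = 3.65

pH = 3.65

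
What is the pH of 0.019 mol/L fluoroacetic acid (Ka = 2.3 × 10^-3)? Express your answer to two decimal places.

pH = 2.25

FCH2COOH ⇌ FCH2COO- + H+
Let x = [H+] at equilibrium. Ka = x²/(0.019 − x).
The 5% rule fails; solving x² + Ka·x − Ka·C₀ = 0 exactly:
x = (−Ka + √(Ka² + 4·Ka·C₀))/2 = 5.56 × 10^-3 M
pH = −log(5.56 × 10^-3) = 2.25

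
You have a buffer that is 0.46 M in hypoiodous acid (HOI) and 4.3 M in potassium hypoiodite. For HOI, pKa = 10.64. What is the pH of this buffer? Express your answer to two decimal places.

Using pH = pKa + log([base]/[acid]) with [base]/[acid] = 4.3/0.46:
pH = 10.64 + (+0.971) = 11.61

pH = 11.61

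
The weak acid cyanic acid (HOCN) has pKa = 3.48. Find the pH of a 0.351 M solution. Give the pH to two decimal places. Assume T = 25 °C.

HOCN ⇌ OCN- + H+
Ka = 10^(−3.48) = 3.31 × 10^-4
Ka = [H+]²/(0.351 − [H+]) = 3.31 × 10^-4
Neglecting [H+] in the denominator: [H+] = √(3.31 × 10^-4 × 0.351) = 1.08 × 10^-2 M
([H+]/C₀ = 3.1% < 5%, so the approximation holds.)
pH = −log(1.08 × 10^-2) = 1.97

pH = 1.97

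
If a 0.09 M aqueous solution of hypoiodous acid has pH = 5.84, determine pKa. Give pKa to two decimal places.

[H+] = 10^(-5.84) = 1.45 × 10^-6 M
At equilibrium [HA] = 0.09 − 1.45 × 10^-6 = 9.00 × 10^-2 M
Ka = [H+][A-]/[HA] = (1.45 × 10^-6)² / 9.00 × 10^-2 = 2.34 × 10^-11
pKa = -log(2.34 × 10^-11) = 10.63

pKa = 10.63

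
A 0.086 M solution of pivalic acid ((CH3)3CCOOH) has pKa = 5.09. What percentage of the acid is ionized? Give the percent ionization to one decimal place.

(CH3)3CCOOH ⇌ (CH3)3CCOO- + H+; let x = [H+] at equilibrium.
Ka = 10^(−5.09) = 8.13 × 10^-6
x ≈ √(Ka·C₀) = √(8.13 × 10^-6 × 0.086) = 8.36 × 10^-4 M
% ionization = x/C₀ × 100% = 8.36 × 10^-4/0.086 × 100% = 1.0%

1.0%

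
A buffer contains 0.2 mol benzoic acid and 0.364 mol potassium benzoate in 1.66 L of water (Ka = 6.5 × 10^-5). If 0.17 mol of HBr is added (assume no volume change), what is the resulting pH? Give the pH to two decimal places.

pH = 3.91

Added H+ converts C6H5COO- to C6H5COOH: C6H5COOH → 0.37 mol, C6H5COO- → 0.194 mol.
pKa = −log(6.5 × 10^-5) = 4.187
pH = pKa + log([A⁻]/[HA]) = 4.187 + log(0.194/0.37) = 4.187 -0.280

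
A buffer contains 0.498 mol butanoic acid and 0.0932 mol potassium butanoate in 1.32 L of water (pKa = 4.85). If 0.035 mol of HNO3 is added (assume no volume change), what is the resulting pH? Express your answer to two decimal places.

pH = 3.89

After neutralization: n(CH3(CH2)2COOH) = 0.533 mol, n(CH3(CH2)2COO-) = 0.0582 mol.
pH = pKa + log(n_CH3(CH2)2COO-/n_CH3(CH2)2COOH) = 4.85 + log(0.0582/0.533) = 4.85 + (-0.962)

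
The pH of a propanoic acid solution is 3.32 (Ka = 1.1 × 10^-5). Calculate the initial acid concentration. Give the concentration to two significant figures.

[H+] = 10^(-3.32) = 4.79 × 10^-4 M = x
Ka = x²/(C₀ − x) ⇒ C₀ = x + x²/Ka
C₀ = 4.79 × 10^-4 + (4.79 × 10^-4)²/(1.1 × 10^-5) = 2.13 × 10^-2 M

C₀ = 2.1 × 10^-2 M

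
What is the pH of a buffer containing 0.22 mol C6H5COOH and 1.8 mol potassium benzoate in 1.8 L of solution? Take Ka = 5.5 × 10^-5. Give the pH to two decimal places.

pKa = −log(5.5 × 10^-5) = 4.260
Using pH = pKa + log([base]/[acid]) with [base]/[acid] = 1.8/0.22:
pH = 4.260 + (+0.913) = 5.17

pH = 5.17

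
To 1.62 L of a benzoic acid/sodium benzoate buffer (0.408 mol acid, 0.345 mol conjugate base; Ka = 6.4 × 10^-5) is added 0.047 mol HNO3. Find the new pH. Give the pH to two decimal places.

After neutralization: n(C6H5COOH) = 0.455 mol, n(C6H5COO-) = 0.298 mol.
pKa = −log(6.4 × 10^-5) = 4.194
pH = pKa + log(n_C6H5COO-/n_C6H5COOH) = 4.194 + log(0.298/0.455) = 4.194 + (-0.184)

pH = 4.01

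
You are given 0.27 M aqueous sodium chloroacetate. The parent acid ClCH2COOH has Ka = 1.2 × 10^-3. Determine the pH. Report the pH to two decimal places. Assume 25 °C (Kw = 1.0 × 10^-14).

pH = 8.18

ClCH2COO- is the conjugate base of the weak acid ClCH2COOH.
Kb = Kw/Ka = 1.0×10^-14 / 1.2 × 10^-3 = 8.33 × 10^-12
Let x = [OH-] at equilibrium. Kb = x²/(0.27 − x).
Assume x ≪ 0.27: x ≈ √(8.33 × 10^-12 × 0.27) = 1.50 × 10^-6 M
Check: 0.00056% ionized — well under 5%, approximation valid.
pOH = 5.82, so pH = 14.00 − pOH = 8.18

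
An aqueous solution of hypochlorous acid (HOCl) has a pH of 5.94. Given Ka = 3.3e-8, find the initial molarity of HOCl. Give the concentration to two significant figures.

[H+] = 10^(-5.94) = 1.15 × 10^-6 M = x
Ka = x²/(C₀ − x) ⇒ C₀ = x + x²/Ka
C₀ = 1.15 × 10^-6 + (1.15 × 10^-6)²/(3.3 × 10^-8) = 4.12 × 10^-5 M

C₀ = 4.1 × 10^-5 M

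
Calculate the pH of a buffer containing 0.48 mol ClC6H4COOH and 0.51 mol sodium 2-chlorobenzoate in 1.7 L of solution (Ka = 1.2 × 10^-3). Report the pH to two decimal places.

pH = 2.95

pKa = −log(1.2 × 10^-3) = 2.921
Using pH = pKa + log([base]/[acid]) with [base]/[acid] = 0.51/0.48:
pH = 2.921 + (+0.026) = 2.95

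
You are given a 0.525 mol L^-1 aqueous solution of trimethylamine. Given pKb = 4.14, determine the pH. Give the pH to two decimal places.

(CH3)3N + H2O ⇌ (CH3)3NH+ + OH-
Kb = 10^(−4.14) = 7.24 × 10^-5
Let x = [OH-] at equilibrium. Kb = x²/(0.525 − x).
Neglecting x in the denominator: x = √(7.24 × 10^-5 × 0.525) = 6.17 × 10^-3 M
(x/C₀ = 1.2% < 5%, so the approximation holds.)
pOH = −log(6.17 × 10^-3) = 2.21; pH = 14.00 − 2.21 = 11.79

pH = 11.79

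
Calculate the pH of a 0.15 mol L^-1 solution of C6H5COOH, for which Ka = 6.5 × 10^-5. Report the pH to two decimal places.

pH = 2.51

C6H5COOH ⇌ C6H5COO- + H+
Ka = [H+]²/(0.15 − [H+]) = 6.5 × 10^-5
Neglecting [H+] in the denominator: [H+] = √(6.5 × 10^-5 × 0.15) = 3.12 × 10^-3 M
Check: 2.1% ionized — well under 5%, approximation valid.
pH = −log(3.12 × 10^-3) = 2.51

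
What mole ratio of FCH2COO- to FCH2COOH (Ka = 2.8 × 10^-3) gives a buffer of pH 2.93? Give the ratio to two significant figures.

pKa = -log(2.8 × 10^-3) = 2.553
pH = pKa + log(r) ⇒ log(r) = 2.93 − 2.553 = +0.377
r = [FCH2COO-]/[FCH2COOH] = 10^(+0.377) = 2.38

ratio = 2.4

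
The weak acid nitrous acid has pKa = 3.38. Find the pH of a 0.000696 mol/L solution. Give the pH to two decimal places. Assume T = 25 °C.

pH = 3.43

HNO2 ⇌ NO2- + H+
Ka = 10^(−3.38) = 4.17 × 10^-4
Ka = [H+]²/(0.000696 − [H+]) = 4.17 × 10^-4
The 5% rule fails; solving [H+]² + Ka·[H+] − Ka·C₀ = 0 exactly:
[H+] = [−0.000417 + √(0.000417² + 1.16e-06)]/2 = 3.69 × 10^-4 M
pH = −log(3.69 × 10^-4) = 3.43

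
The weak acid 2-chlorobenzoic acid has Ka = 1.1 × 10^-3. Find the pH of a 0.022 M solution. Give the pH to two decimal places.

pH = 2.36

ClC6H4COOH ⇌ ClC6H4COO- + H+
Ka = [H+]²/(0.022 − [H+]) = 1.1 × 10^-3
The 5% rule fails; solving [H+]² + Ka·[H+] − Ka·C₀ = 0 exactly:
[H+] = (−Ka + √(Ka² + 4·Ka·C₀))/2 = 4.40 × 10^-3 M
pH = −log[H+] = −log(4.40 × 10^-3) = 2.36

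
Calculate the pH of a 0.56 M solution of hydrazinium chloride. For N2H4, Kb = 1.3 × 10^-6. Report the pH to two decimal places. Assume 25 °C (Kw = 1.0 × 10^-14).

pH = 4.18

N2H5+ is the conjugate acid of the weak base N2H4.
Ka = Kw/Kb = 1.0×10^-14 / 1.3 × 10^-6 = 7.69 × 10^-9
Let x = [H+] at equilibrium. Ka = x²/(0.56 − x).
Assume x ≪ 0.56: x ≈ √(7.69 × 10^-9 × 0.56) = 6.56 × 10^-5 M
pH = −log(6.56 × 10^-5) = 4.18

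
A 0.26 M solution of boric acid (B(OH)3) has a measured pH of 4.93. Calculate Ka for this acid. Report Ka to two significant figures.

Ka = 5.3 × 10^-10

[H+] = 10^(-4.93) = 1.17 × 10^-5 M
At equilibrium [HA] = 0.26 − 1.17 × 10^-5 = 2.60 × 10^-1 M
Ka = [H+][A-]/[HA] = (1.17 × 10^-5)² / 2.60 × 10^-1 = 5.3 × 10^-10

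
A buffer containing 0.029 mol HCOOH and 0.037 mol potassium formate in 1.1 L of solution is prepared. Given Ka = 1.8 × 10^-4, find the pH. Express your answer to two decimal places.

pKa = −log(1.8 × 10^-4) = 3.745
pH = pKa + log([A⁻]/[HA]) = 3.745 + log(0.037/0.029)
pH = 3.745 + (+0.106) = 3.85

pH = 3.85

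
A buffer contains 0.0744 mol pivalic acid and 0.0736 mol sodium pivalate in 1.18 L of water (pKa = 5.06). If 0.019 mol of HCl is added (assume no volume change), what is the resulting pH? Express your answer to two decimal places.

Added H+ converts (CH3)3CCOO- to (CH3)3CCOOH: (CH3)3CCOOH → 0.0934 mol, (CH3)3CCOO- → 0.0546 mol.
Henderson–Hasselbalch with mole ratio 0.0546/0.0934: pH = 5.06 + (-0.233)

pH = 4.83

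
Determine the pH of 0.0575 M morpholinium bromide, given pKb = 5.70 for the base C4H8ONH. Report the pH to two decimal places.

pH = 4.77

C4H8ONH2+ is the conjugate acid of the weak base C4H8ONH.
Kb = 10^(−5.70) = 2.00 × 10^-6
Ka = Kw/Kb = 1.0×10^-14 / 2.00 × 10^-6 = 5.00 × 10^-9
From the ICE table, Ka = x²/(0.0575 − x) = 5.00 × 10^-9.
Since Ka ≪ C₀, x ≈ √(Ka·C₀) = 1.70 × 10^-5 M.
(x/C₀ = 0.029% < 5%, so the approximation holds.)
pH = −log(1.70 × 10^-5) = 4.77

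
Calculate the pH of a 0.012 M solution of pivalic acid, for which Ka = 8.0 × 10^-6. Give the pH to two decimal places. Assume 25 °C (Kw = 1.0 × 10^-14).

(CH3)3CCOOH ⇌ (CH3)3CCOO- + H+
From the ICE table, Ka = [H+]²/(0.012 − [H+]) = 8.0 × 10^-6.
Assume [H+] ≪ 0.012: [H+] ≈ √(8.0 × 10^-6 × 0.012) = 3.10 × 10^-4 M
pH = −log(3.10 × 10^-4) = 3.51

pH = 3.51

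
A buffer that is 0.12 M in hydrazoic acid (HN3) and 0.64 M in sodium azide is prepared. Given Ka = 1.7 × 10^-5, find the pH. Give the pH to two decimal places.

pH = 5.50

pKa = −log(1.7 × 10^-5) = 4.770
Henderson–Hasselbalch: pH = pKa + log([N3-]/[HN3]) = 4.770 + log(0.64/0.12)
pH = 4.770 + (+0.727) = 5.50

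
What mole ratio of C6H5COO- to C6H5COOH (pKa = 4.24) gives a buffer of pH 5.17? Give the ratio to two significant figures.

ratio = 8.5

pH = pKa + log(r) ⇒ log(r) = 5.17 − 4.24 = +0.93
r = [C6H5COO-]/[C6H5COOH] = 10^(+0.93) = 8.51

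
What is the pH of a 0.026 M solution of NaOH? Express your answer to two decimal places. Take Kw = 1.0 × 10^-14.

pH = 12.41

NaOH is a strong base; [OH-] = 0.026 M.
pOH = -log(0.026) = 1.59
pH = 14.00 - 1.59 = 12.41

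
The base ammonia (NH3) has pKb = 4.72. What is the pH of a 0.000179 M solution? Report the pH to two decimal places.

NH3 + H2O ⇌ NH4+ + OH-
Kb = 10^(−4.72) = 1.91 × 10^-5
From the ICE table, Kb = [OH-]²/(0.000179 − [OH-]) = 1.91 × 10^-5.
The 5% rule fails; solving [OH-]² + Kb·[OH-] − Kb·C₀ = 0 exactly:
[OH-] = (−Kb + √(Kb² + 4·Kb·C₀))/2 = 4.97 × 10^-5 M
pOH = −log(4.97 × 10^-5) = 4.30; pH = 14.00 − 4.30 = 9.70

pH = 9.70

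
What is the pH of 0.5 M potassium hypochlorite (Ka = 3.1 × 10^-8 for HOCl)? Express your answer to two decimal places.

OCl- is the conjugate base of the weak acid HOCl.
Kb = Kw/Ka = 1.0×10^-14 / 3.1 × 10^-8 = 3.23 × 10^-7
Kb = x²/(0.5 − x) = 3.23 × 10^-7
Neglecting x in the denominator: x = √(3.23 × 10^-7 × 0.5) = 4.02 × 10^-4 M
(x/C₀ = 0.08% < 5%, so the approximation holds.)
pOH = 3.40, so pH = 14.00 − pOH = 10.60

pH = 10.60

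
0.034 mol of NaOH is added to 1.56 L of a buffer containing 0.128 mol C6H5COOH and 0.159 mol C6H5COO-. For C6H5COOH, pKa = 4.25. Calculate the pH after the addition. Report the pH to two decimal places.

After neutralization: n(C6H5COOH) = 0.094 mol, n(C6H5COO-) = 0.193 mol.
pH = pKa + log(n_C6H5COO-/n_C6H5COOH) = 4.25 + log(0.193/0.094) = 4.25 + (+0.312)

pH = 4.56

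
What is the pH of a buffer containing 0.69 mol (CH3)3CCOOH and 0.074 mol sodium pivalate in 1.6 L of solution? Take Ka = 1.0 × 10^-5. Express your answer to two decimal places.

pH = 4.03

pKa = −log(1.0 × 10^-5) = 5.000
pH = pKa + log([A⁻]/[HA]) = 5.000 + log(0.074/0.69)
pH = 5.000 + (-0.970) = 4.03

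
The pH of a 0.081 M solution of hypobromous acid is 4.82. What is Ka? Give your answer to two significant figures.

[H+] = 10^(-4.82) = 1.51 × 10^-5 M
At equilibrium [HA] = 0.081 − 1.51 × 10^-5 = 8.10 × 10^-2 M
Ka = [H+][A-]/[HA] = (1.51 × 10^-5)² / 8.10 × 10^-2 = 2.8 × 10^-9

Ka = 2.8 × 10^-9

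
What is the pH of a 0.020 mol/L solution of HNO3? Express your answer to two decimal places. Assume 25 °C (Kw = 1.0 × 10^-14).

pH = 1.70

HNO3 is a strong acid and dissociates completely, so [H+] = 0.020 M.
pH = -log(0.02) = 1.70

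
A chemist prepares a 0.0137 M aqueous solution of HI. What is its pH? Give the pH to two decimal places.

pH = 1.86

HI is a strong acid and dissociates completely, so [H+] = 0.0137 M.
pH = -log(0.0137) = 1.86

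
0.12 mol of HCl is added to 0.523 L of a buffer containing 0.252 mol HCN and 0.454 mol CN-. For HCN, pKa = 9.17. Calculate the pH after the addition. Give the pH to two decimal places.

pH = 9.12

After neutralization: n(HCN) = 0.372 mol, n(CN-) = 0.334 mol.
Henderson–Hasselbalch with mole ratio 0.334/0.372: pH = 9.17 + (-0.047)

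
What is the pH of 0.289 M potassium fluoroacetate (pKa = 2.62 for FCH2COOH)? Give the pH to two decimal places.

FCH2COO- is the conjugate base of the weak acid FCH2COOH.
Ka = 10^(−2.62) = 2.40 × 10^-3
Kb = Kw/Ka = 1.0×10^-14 / 2.40 × 10^-3 = 4.17 × 10^-12
Let x = [OH-] at equilibrium. Kb = x²/(0.289 − x).
Since Kb ≪ C₀, x ≈ √(Kb·C₀) = 1.10 × 10^-6 M.
(x/C₀ = 0.00038% < 5%, so the approximation holds.)
pOH = 5.96, so pH = 14.00 − pOH = 8.04

pH = 8.04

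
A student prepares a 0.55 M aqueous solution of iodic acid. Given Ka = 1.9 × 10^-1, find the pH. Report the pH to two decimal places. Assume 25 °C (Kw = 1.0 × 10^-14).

HIO3 ⇌ IO3- + H+
Ka = x²/(0.55 − x) = 1.9 × 10^-1
Here C₀/Ka ≈ 2.89, so the small-x approximation fails. Use the quadratic:
x = (−Ka + √(Ka² + 4·Ka·C₀))/2 = 2.42 × 10^-1 M
pH = −log[H+] = −log(2.42 × 10^-1) = 0.62

pH = 0.62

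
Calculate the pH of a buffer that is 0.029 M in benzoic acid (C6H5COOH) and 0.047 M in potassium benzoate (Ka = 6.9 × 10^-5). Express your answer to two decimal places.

pKa = −log(6.9 × 10^-5) = 4.161
Using pH = pKa + log([base]/[acid]) with [base]/[acid] = 0.047/0.029:
pH = 4.161 + (+0.210) = 4.37

pH = 4.37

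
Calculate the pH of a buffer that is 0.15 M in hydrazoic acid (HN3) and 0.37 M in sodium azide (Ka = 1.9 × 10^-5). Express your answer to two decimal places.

pKa = −log(1.9 × 10^-5) = 4.721
Using pH = pKa + log([base]/[acid]) with [base]/[acid] = 0.37/0.15:
pH = 4.721 + (+0.392) = 5.11

pH = 5.11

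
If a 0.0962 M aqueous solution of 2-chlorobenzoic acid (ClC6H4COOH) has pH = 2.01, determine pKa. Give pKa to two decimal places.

[H+] = 10^(-2.01) = 9.77 × 10^-3 M
At equilibrium [HA] = 0.0962 − 9.77 × 10^-3 = 8.64 × 10^-2 M
Ka = [H+][A-]/[HA] = (9.77 × 10^-3)² / 8.64 × 10^-2 = 1.10 × 10^-3
pKa = -log(1.10 × 10^-3) = 2.96

pKa = 2.96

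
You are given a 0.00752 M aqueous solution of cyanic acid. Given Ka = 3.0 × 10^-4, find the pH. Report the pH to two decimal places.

pH = 2.87

HOCN ⇌ OCN- + H+
From the ICE table, Ka = [H+]²/(0.00752 − [H+]) = 3.0 × 10^-4.
Here C₀/Ka ≈ 25.1, so the small-[H+] approximation fails. Use the quadratic:
[H+] = (−Ka + √(Ka² + 4·Ka·C₀))/2 = 1.36 × 10^-3 M
pH = −log[H+] = −log(1.36 × 10^-3) = 2.87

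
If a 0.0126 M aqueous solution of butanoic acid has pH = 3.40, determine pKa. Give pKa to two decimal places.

[H+] = 10^(-3.40) = 3.98 × 10^-4 M
At equilibrium [HA] = 0.0126 − 3.98 × 10^-4 = 1.22 × 10^-2 M
Ka = [H+][A-]/[HA] = (3.98 × 10^-4)² / 1.22 × 10^-2 = 1.30 × 10^-5
pKa = -log(1.30 × 10^-5) = 4.89

pKa = 4.89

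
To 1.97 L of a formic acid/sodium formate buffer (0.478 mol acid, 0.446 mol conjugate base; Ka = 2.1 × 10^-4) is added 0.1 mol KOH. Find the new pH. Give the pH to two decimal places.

After neutralization: n(HCOOH) = 0.378 mol, n(HCOO-) = 0.546 mol.
pKa = −log(2.1 × 10^-4) = 3.678
Henderson–Hasselbalch with mole ratio 0.546/0.378: pH = 3.678 + (+0.160)

pH = 3.84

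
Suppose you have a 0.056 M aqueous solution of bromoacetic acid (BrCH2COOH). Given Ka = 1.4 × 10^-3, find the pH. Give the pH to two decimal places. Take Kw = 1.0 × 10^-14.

BrCH2COOH ⇌ BrCH2COO- + H+
Ka = x²/(0.056 − x) = 1.4 × 10^-3
The 5% rule fails; solving x² + Ka·x − Ka·C₀ = 0 exactly:
x = [−0.0014 + √(0.0014² + 0.000314)]/2 = 8.18 × 10^-3 M
pH = −log[H+] = −log(8.18 × 10^-3) = 2.09

pH = 2.09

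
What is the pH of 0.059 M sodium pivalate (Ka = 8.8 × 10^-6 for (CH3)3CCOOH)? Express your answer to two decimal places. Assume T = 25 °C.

pH = 8.91

(CH3)3CCOO- is the conjugate base of the weak acid (CH3)3CCOOH.
Kb = Kw/Ka = 1.0×10^-14 / 8.8 × 10^-6 = 1.14 × 10^-9
Kb = [OH-]²/(0.059 − [OH-]) = 1.14 × 10^-9
Since Kb ≪ C₀, [OH-] ≈ √(Kb·C₀) = 8.20 × 10^-6 M.
([OH-]/C₀ = 0.014% < 5%, so the approximation holds.)
pOH = 5.09, so pH = 14.00 − pOH = 8.91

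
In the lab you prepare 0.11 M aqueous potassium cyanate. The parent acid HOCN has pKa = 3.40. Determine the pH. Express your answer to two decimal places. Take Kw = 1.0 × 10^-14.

pH = 8.22

OCN- is the conjugate base of the weak acid HOCN.
Ka = 10^(−3.40) = 3.98 × 10^-4
Kb = Kw/Ka = 1.0×10^-14 / 3.98 × 10^-4 = 2.51 × 10^-11
From the ICE table, Kb = [OH-]²/(0.11 − [OH-]) = 2.51 × 10^-11.
Since Kb ≪ C₀, [OH-] ≈ √(Kb·C₀) = 1.66 × 10^-6 M.
pOH = 5.78, so pH = 14.00 − pOH = 8.22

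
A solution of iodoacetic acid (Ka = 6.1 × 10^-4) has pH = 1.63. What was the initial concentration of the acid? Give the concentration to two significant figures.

[H+] = 10^(-1.63) = 2.34 × 10^-2 M = x
Ka = x²/(C₀ − x) ⇒ C₀ = x + x²/Ka
C₀ = 2.34 × 10^-2 + (2.34 × 10^-2)²/(6.1 × 10^-4) = 9.21 × 10^-1 M

C₀ = 9.2 × 10^-1 M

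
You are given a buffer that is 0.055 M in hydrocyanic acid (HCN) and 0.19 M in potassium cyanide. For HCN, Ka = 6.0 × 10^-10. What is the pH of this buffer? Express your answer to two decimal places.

pH = 9.76

pKa = −log(6.0 × 10^-10) = 9.222
Henderson–Hasselbalch: pH = pKa + log([CN-]/[HCN]) = 9.222 + log(0.19/0.055)
pH = 9.222 + (+0.538) = 9.76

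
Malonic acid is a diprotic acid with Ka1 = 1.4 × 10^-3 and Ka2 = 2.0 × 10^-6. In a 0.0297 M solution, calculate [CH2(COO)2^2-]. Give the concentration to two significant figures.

2.0 × 10^-6 M

First ionization gives [H+] ≈ [CH2(COOH)COO-] = 5.79 × 10^-3 M.
Second step: Ka2 = [H+][CH2(COO)2^2-]/[CH2(COOH)COO-] ≈ [CH2(COO)2^2-] (since [H+] ≈ [CH2(COOH)COO-]).
So [CH2(COO)2^2-] ≈ Ka2.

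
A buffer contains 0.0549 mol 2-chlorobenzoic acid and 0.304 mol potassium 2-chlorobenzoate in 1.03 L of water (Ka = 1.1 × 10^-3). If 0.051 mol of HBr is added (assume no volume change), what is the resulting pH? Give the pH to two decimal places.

Added H+ converts ClC6H4COO- to ClC6H4COOH: ClC6H4COOH → 0.106 mol, ClC6H4COO- → 0.253 mol.
pKa = −log(1.1 × 10^-3) = 2.959
Henderson–Hasselbalch with mole ratio 0.253/0.106: pH = 2.959 + (+0.378)

pH = 3.34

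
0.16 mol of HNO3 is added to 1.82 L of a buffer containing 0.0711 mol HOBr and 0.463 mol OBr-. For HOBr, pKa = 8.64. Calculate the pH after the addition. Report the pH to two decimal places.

pH = 8.76

Added H+ converts OBr- to HOBr: HOBr → 0.231 mol, OBr- → 0.303 mol.
pH = pKa + log([A⁻]/[HA]) = 8.64 + log(0.303/0.231) = 8.64 +0.118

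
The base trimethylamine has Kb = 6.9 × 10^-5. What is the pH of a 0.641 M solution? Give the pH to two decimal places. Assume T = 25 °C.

pH = 11.82

(CH3)3N + H2O ⇌ (CH3)3NH+ + OH-
Kb = [OH-]²/(0.641 − [OH-]) = 6.9 × 10^-5
Assume [OH-] ≪ 0.641: [OH-] ≈ √(6.9 × 10^-5 × 0.641) = 6.65 × 10^-3 M
pOH = 2.18, so pH = 14.00 − pOH = 11.82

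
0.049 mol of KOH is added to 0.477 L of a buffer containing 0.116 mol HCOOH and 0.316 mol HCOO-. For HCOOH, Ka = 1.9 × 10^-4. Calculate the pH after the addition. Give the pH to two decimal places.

OH- converts HCOOH to HCOO-: HCOOH → 0.067 mol, HCOO- → 0.365 mol.
pKa = −log(1.9 × 10^-4) = 3.721
Henderson–Hasselbalch with mole ratio 0.365/0.067: pH = 3.721 + (+0.736)

pH = 4.46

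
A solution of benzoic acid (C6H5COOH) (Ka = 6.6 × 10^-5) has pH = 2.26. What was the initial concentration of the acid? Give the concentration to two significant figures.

C₀ = 4.6 × 10^-1 M

[H+] = 10^(-2.26) = 5.50 × 10^-3 M = x
Ka = x²/(C₀ − x) ⇒ C₀ = x + x²/Ka
C₀ = 5.50 × 10^-3 + (5.50 × 10^-3)²/(6.6 × 10^-5) = 4.64 × 10^-1 M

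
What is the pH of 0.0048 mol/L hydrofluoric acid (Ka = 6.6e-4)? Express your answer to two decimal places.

pH = 2.83

HF ⇌ F- + H+
Let x = [H+] at equilibrium. Ka = x²/(0.0048 − x).
x is not negligible relative to C₀; solve x² + 0.00066·x − 3.17e-06 = 0.
x = [−0.00066 + √(0.00066² + 1.27e-05)]/2 = 1.48 × 10^-3 M
pH = −log[H+] = −log(1.48 × 10^-3) = 2.83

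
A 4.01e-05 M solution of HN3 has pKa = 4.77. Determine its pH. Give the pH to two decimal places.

pH = 4.72

HN3 ⇌ N3- + H+
Ka = 10^(−4.77) = 1.70 × 10^-5
Ka = [H+]²/(4.01e-05 − [H+]) = 1.70 × 10^-5
The 5% rule fails; solving [H+]² + Ka·[H+] − Ka·C₀ = 0 exactly:
[H+] = (−Ka + √(Ka² + 4·Ka·C₀))/2 = 1.90 × 10^-5 M
pH = −log[H+] = −log(1.90 × 10^-5) = 4.72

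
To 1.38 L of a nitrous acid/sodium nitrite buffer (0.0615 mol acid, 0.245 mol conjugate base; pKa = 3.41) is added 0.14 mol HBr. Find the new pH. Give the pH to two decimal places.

After neutralization: n(HNO2) = 0.202 mol, n(NO2-) = 0.105 mol.
Henderson–Hasselbalch with mole ratio 0.105/0.202: pH = 3.41 + (-0.284)

pH = 3.13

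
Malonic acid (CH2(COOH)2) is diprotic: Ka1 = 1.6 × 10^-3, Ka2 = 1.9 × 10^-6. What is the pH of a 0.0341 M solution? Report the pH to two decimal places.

pH = 2.18

Since Ka1 ≫ Ka2, the first ionization dominates [H+].
Ka1 = x²/(0.0341 − x) = 1.6 × 10^-3
Solving the quadratic: x = (−Ka1 + √(Ka1² + 4·Ka1·C₀))/2 = 6.63 × 10^-3 M
pH = −log(6.63 × 10^-3) = 2.18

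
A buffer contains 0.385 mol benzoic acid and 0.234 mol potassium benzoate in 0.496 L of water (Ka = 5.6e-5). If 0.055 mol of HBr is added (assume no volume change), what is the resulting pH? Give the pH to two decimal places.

After neutralization: n(C6H5COOH) = 0.44 mol, n(C6H5COO-) = 0.179 mol.
pKa = −log(5.6 × 10^-5) = 4.252
Henderson–Hasselbalch with mole ratio 0.179/0.44: pH = 4.252 + (-0.391)

pH = 3.86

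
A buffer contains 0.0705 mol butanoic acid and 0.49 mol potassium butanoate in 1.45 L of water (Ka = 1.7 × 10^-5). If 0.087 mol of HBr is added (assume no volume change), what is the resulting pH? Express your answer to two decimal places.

After neutralization: n(CH3(CH2)2COOH) = 0.157 mol, n(CH3(CH2)2COO-) = 0.403 mol.
pKa = −log(1.7 × 10^-5) = 4.770
pH = pKa + log(n_CH3(CH2)2COO-/n_CH3(CH2)2COOH) = 4.770 + log(0.403/0.157) = 4.770 + (+0.409)

pH = 5.18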